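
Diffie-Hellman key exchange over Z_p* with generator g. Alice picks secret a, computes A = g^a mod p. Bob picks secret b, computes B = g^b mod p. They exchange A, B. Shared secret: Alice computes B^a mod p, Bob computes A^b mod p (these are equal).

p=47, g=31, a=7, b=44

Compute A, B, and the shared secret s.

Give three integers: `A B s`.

Answer: 15 9 14

Derivation:
A = 31^7 mod 47  (bits of 7 = 111)
  bit 0 = 1: r = r^2 * 31 mod 47 = 1^2 * 31 = 1*31 = 31
  bit 1 = 1: r = r^2 * 31 mod 47 = 31^2 * 31 = 21*31 = 40
  bit 2 = 1: r = r^2 * 31 mod 47 = 40^2 * 31 = 2*31 = 15
  -> A = 15
B = 31^44 mod 47  (bits of 44 = 101100)
  bit 0 = 1: r = r^2 * 31 mod 47 = 1^2 * 31 = 1*31 = 31
  bit 1 = 0: r = r^2 mod 47 = 31^2 = 21
  bit 2 = 1: r = r^2 * 31 mod 47 = 21^2 * 31 = 18*31 = 41
  bit 3 = 1: r = r^2 * 31 mod 47 = 41^2 * 31 = 36*31 = 35
  bit 4 = 0: r = r^2 mod 47 = 35^2 = 3
  bit 5 = 0: r = r^2 mod 47 = 3^2 = 9
  -> B = 9
s = B^a = 9^7 mod 47  (bits of 7 = 111)
  bit 0 = 1: r = r^2 * 9 mod 47 = 1^2 * 9 = 1*9 = 9
  bit 1 = 1: r = r^2 * 9 mod 47 = 9^2 * 9 = 34*9 = 24
  bit 2 = 1: r = r^2 * 9 mod 47 = 24^2 * 9 = 12*9 = 14
  -> s = B^a = 14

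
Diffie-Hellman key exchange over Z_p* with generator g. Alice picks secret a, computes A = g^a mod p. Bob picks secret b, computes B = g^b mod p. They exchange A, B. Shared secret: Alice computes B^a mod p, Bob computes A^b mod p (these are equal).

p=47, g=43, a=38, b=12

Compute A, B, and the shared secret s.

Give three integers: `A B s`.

A = 43^38 mod 47  (bits of 38 = 100110)
  bit 0 = 1: r = r^2 * 43 mod 47 = 1^2 * 43 = 1*43 = 43
  bit 1 = 0: r = r^2 mod 47 = 43^2 = 16
  bit 2 = 0: r = r^2 mod 47 = 16^2 = 21
  bit 3 = 1: r = r^2 * 43 mod 47 = 21^2 * 43 = 18*43 = 22
  bit 4 = 1: r = r^2 * 43 mod 47 = 22^2 * 43 = 14*43 = 38
  bit 5 = 0: r = r^2 mod 47 = 38^2 = 34
  -> A = 34
B = 43^12 mod 47  (bits of 12 = 1100)
  bit 0 = 1: r = r^2 * 43 mod 47 = 1^2 * 43 = 1*43 = 43
  bit 1 = 1: r = r^2 * 43 mod 47 = 43^2 * 43 = 16*43 = 30
  bit 2 = 0: r = r^2 mod 47 = 30^2 = 7
  bit 3 = 0: r = r^2 mod 47 = 7^2 = 2
  -> B = 2
s = B^a = 2^38 mod 47  (bits of 38 = 100110)
  bit 0 = 1: r = r^2 * 2 mod 47 = 1^2 * 2 = 1*2 = 2
  bit 1 = 0: r = r^2 mod 47 = 2^2 = 4
  bit 2 = 0: r = r^2 mod 47 = 4^2 = 16
  bit 3 = 1: r = r^2 * 2 mod 47 = 16^2 * 2 = 21*2 = 42
  bit 4 = 1: r = r^2 * 2 mod 47 = 42^2 * 2 = 25*2 = 3
  bit 5 = 0: r = r^2 mod 47 = 3^2 = 9
  -> s = B^a = 9

Answer: 34 2 9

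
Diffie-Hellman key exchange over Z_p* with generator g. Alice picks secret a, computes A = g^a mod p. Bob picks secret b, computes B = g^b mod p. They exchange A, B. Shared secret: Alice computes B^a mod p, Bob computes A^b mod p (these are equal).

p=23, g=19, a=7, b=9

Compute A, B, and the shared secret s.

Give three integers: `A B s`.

Answer: 15 10 14

Derivation:
A = 19^7 mod 23  (bits of 7 = 111)
  bit 0 = 1: r = r^2 * 19 mod 23 = 1^2 * 19 = 1*19 = 19
  bit 1 = 1: r = r^2 * 19 mod 23 = 19^2 * 19 = 16*19 = 5
  bit 2 = 1: r = r^2 * 19 mod 23 = 5^2 * 19 = 2*19 = 15
  -> A = 15
B = 19^9 mod 23  (bits of 9 = 1001)
  bit 0 = 1: r = r^2 * 19 mod 23 = 1^2 * 19 = 1*19 = 19
  bit 1 = 0: r = r^2 mod 23 = 19^2 = 16
  bit 2 = 0: r = r^2 mod 23 = 16^2 = 3
  bit 3 = 1: r = r^2 * 19 mod 23 = 3^2 * 19 = 9*19 = 10
  -> B = 10
s = B^a = 10^7 mod 23  (bits of 7 = 111)
  bit 0 = 1: r = r^2 * 10 mod 23 = 1^2 * 10 = 1*10 = 10
  bit 1 = 1: r = r^2 * 10 mod 23 = 10^2 * 10 = 8*10 = 11
  bit 2 = 1: r = r^2 * 10 mod 23 = 11^2 * 10 = 6*10 = 14
  -> s = B^a = 14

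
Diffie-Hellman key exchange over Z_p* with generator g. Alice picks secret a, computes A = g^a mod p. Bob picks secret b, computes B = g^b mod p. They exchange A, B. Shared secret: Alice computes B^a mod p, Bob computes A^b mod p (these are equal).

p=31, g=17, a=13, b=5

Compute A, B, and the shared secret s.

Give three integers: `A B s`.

Answer: 3 26 26

Derivation:
A = 17^13 mod 31  (bits of 13 = 1101)
  bit 0 = 1: r = r^2 * 17 mod 31 = 1^2 * 17 = 1*17 = 17
  bit 1 = 1: r = r^2 * 17 mod 31 = 17^2 * 17 = 10*17 = 15
  bit 2 = 0: r = r^2 mod 31 = 15^2 = 8
  bit 3 = 1: r = r^2 * 17 mod 31 = 8^2 * 17 = 2*17 = 3
  -> A = 3
B = 17^5 mod 31  (bits of 5 = 101)
  bit 0 = 1: r = r^2 * 17 mod 31 = 1^2 * 17 = 1*17 = 17
  bit 1 = 0: r = r^2 mod 31 = 17^2 = 10
  bit 2 = 1: r = r^2 * 17 mod 31 = 10^2 * 17 = 7*17 = 26
  -> B = 26
s = B^a = 26^13 mod 31  (bits of 13 = 1101)
  bit 0 = 1: r = r^2 * 26 mod 31 = 1^2 * 26 = 1*26 = 26
  bit 1 = 1: r = r^2 * 26 mod 31 = 26^2 * 26 = 25*26 = 30
  bit 2 = 0: r = r^2 mod 31 = 30^2 = 1
  bit 3 = 1: r = r^2 * 26 mod 31 = 1^2 * 26 = 1*26 = 26
  -> s = B^a = 26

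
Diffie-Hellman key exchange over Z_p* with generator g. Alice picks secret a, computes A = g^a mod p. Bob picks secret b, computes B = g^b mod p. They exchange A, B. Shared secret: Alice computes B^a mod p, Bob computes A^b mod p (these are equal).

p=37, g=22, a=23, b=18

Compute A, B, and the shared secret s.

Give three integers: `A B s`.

Answer: 24 36 36

Derivation:
A = 22^23 mod 37  (bits of 23 = 10111)
  bit 0 = 1: r = r^2 * 22 mod 37 = 1^2 * 22 = 1*22 = 22
  bit 1 = 0: r = r^2 mod 37 = 22^2 = 3
  bit 2 = 1: r = r^2 * 22 mod 37 = 3^2 * 22 = 9*22 = 13
  bit 3 = 1: r = r^2 * 22 mod 37 = 13^2 * 22 = 21*22 = 18
  bit 4 = 1: r = r^2 * 22 mod 37 = 18^2 * 22 = 28*22 = 24
  -> A = 24
B = 22^18 mod 37  (bits of 18 = 10010)
  bit 0 = 1: r = r^2 * 22 mod 37 = 1^2 * 22 = 1*22 = 22
  bit 1 = 0: r = r^2 mod 37 = 22^2 = 3
  bit 2 = 0: r = r^2 mod 37 = 3^2 = 9
  bit 3 = 1: r = r^2 * 22 mod 37 = 9^2 * 22 = 7*22 = 6
  bit 4 = 0: r = r^2 mod 37 = 6^2 = 36
  -> B = 36
s = B^a = 36^23 mod 37  (bits of 23 = 10111)
  bit 0 = 1: r = r^2 * 36 mod 37 = 1^2 * 36 = 1*36 = 36
  bit 1 = 0: r = r^2 mod 37 = 36^2 = 1
  bit 2 = 1: r = r^2 * 36 mod 37 = 1^2 * 36 = 1*36 = 36
  bit 3 = 1: r = r^2 * 36 mod 37 = 36^2 * 36 = 1*36 = 36
  bit 4 = 1: r = r^2 * 36 mod 37 = 36^2 * 36 = 1*36 = 36
  -> s = B^a = 36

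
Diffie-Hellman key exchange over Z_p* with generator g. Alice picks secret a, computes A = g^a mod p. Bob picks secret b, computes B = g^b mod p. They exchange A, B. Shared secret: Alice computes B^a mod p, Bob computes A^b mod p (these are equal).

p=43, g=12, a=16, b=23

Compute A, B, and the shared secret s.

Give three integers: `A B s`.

A = 12^16 mod 43  (bits of 16 = 10000)
  bit 0 = 1: r = r^2 * 12 mod 43 = 1^2 * 12 = 1*12 = 12
  bit 1 = 0: r = r^2 mod 43 = 12^2 = 15
  bit 2 = 0: r = r^2 mod 43 = 15^2 = 10
  bit 3 = 0: r = r^2 mod 43 = 10^2 = 14
  bit 4 = 0: r = r^2 mod 43 = 14^2 = 24
  -> A = 24
B = 12^23 mod 43  (bits of 23 = 10111)
  bit 0 = 1: r = r^2 * 12 mod 43 = 1^2 * 12 = 1*12 = 12
  bit 1 = 0: r = r^2 mod 43 = 12^2 = 15
  bit 2 = 1: r = r^2 * 12 mod 43 = 15^2 * 12 = 10*12 = 34
  bit 3 = 1: r = r^2 * 12 mod 43 = 34^2 * 12 = 38*12 = 26
  bit 4 = 1: r = r^2 * 12 mod 43 = 26^2 * 12 = 31*12 = 28
  -> B = 28
s = B^a = 28^16 mod 43  (bits of 16 = 10000)
  bit 0 = 1: r = r^2 * 28 mod 43 = 1^2 * 28 = 1*28 = 28
  bit 1 = 0: r = r^2 mod 43 = 28^2 = 10
  bit 2 = 0: r = r^2 mod 43 = 10^2 = 14
  bit 3 = 0: r = r^2 mod 43 = 14^2 = 24
  bit 4 = 0: r = r^2 mod 43 = 24^2 = 17
  -> s = B^a = 17

Answer: 24 28 17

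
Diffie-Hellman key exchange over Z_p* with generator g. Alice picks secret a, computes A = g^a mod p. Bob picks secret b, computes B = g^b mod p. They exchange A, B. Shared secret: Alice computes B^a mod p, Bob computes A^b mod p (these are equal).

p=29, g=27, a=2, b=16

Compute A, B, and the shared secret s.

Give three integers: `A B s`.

A = 27^2 mod 29  (bits of 2 = 10)
  bit 0 = 1: r = r^2 * 27 mod 29 = 1^2 * 27 = 1*27 = 27
  bit 1 = 0: r = r^2 mod 29 = 27^2 = 4
  -> A = 4
B = 27^16 mod 29  (bits of 16 = 10000)
  bit 0 = 1: r = r^2 * 27 mod 29 = 1^2 * 27 = 1*27 = 27
  bit 1 = 0: r = r^2 mod 29 = 27^2 = 4
  bit 2 = 0: r = r^2 mod 29 = 4^2 = 16
  bit 3 = 0: r = r^2 mod 29 = 16^2 = 24
  bit 4 = 0: r = r^2 mod 29 = 24^2 = 25
  -> B = 25
s = B^a = 25^2 mod 29  (bits of 2 = 10)
  bit 0 = 1: r = r^2 * 25 mod 29 = 1^2 * 25 = 1*25 = 25
  bit 1 = 0: r = r^2 mod 29 = 25^2 = 16
  -> s = B^a = 16

Answer: 4 25 16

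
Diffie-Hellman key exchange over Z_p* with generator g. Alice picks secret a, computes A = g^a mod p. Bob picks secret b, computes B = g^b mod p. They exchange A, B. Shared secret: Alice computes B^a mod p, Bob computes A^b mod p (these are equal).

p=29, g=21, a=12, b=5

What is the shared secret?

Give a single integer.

Answer: 7

Derivation:
A = 21^12 mod 29  (bits of 12 = 1100)
  bit 0 = 1: r = r^2 * 21 mod 29 = 1^2 * 21 = 1*21 = 21
  bit 1 = 1: r = r^2 * 21 mod 29 = 21^2 * 21 = 6*21 = 10
  bit 2 = 0: r = r^2 mod 29 = 10^2 = 13
  bit 3 = 0: r = r^2 mod 29 = 13^2 = 24
  -> A = 24
B = 21^5 mod 29  (bits of 5 = 101)
  bit 0 = 1: r = r^2 * 21 mod 29 = 1^2 * 21 = 1*21 = 21
  bit 1 = 0: r = r^2 mod 29 = 21^2 = 6
  bit 2 = 1: r = r^2 * 21 mod 29 = 6^2 * 21 = 7*21 = 2
  -> B = 2
s = B^a = 2^12 mod 29  (bits of 12 = 1100)
  bit 0 = 1: r = r^2 * 2 mod 29 = 1^2 * 2 = 1*2 = 2
  bit 1 = 1: r = r^2 * 2 mod 29 = 2^2 * 2 = 4*2 = 8
  bit 2 = 0: r = r^2 mod 29 = 8^2 = 6
  bit 3 = 0: r = r^2 mod 29 = 6^2 = 7
  -> s = B^a = 7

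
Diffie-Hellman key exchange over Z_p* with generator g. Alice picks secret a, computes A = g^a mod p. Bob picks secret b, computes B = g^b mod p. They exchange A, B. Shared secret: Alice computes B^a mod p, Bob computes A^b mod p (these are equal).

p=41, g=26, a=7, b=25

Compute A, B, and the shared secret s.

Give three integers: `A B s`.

Answer: 7 14 3

Derivation:
A = 26^7 mod 41  (bits of 7 = 111)
  bit 0 = 1: r = r^2 * 26 mod 41 = 1^2 * 26 = 1*26 = 26
  bit 1 = 1: r = r^2 * 26 mod 41 = 26^2 * 26 = 20*26 = 28
  bit 2 = 1: r = r^2 * 26 mod 41 = 28^2 * 26 = 5*26 = 7
  -> A = 7
B = 26^25 mod 41  (bits of 25 = 11001)
  bit 0 = 1: r = r^2 * 26 mod 41 = 1^2 * 26 = 1*26 = 26
  bit 1 = 1: r = r^2 * 26 mod 41 = 26^2 * 26 = 20*26 = 28
  bit 2 = 0: r = r^2 mod 41 = 28^2 = 5
  bit 3 = 0: r = r^2 mod 41 = 5^2 = 25
  bit 4 = 1: r = r^2 * 26 mod 41 = 25^2 * 26 = 10*26 = 14
  -> B = 14
s = B^a = 14^7 mod 41  (bits of 7 = 111)
  bit 0 = 1: r = r^2 * 14 mod 41 = 1^2 * 14 = 1*14 = 14
  bit 1 = 1: r = r^2 * 14 mod 41 = 14^2 * 14 = 32*14 = 38
  bit 2 = 1: r = r^2 * 14 mod 41 = 38^2 * 14 = 9*14 = 3
  -> s = B^a = 3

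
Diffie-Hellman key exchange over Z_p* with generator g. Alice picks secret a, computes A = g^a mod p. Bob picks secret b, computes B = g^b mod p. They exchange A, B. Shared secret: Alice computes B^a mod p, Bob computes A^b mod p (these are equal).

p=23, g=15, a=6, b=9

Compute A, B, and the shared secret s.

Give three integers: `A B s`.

Answer: 13 14 3

Derivation:
A = 15^6 mod 23  (bits of 6 = 110)
  bit 0 = 1: r = r^2 * 15 mod 23 = 1^2 * 15 = 1*15 = 15
  bit 1 = 1: r = r^2 * 15 mod 23 = 15^2 * 15 = 18*15 = 17
  bit 2 = 0: r = r^2 mod 23 = 17^2 = 13
  -> A = 13
B = 15^9 mod 23  (bits of 9 = 1001)
  bit 0 = 1: r = r^2 * 15 mod 23 = 1^2 * 15 = 1*15 = 15
  bit 1 = 0: r = r^2 mod 23 = 15^2 = 18
  bit 2 = 0: r = r^2 mod 23 = 18^2 = 2
  bit 3 = 1: r = r^2 * 15 mod 23 = 2^2 * 15 = 4*15 = 14
  -> B = 14
s = B^a = 14^6 mod 23  (bits of 6 = 110)
  bit 0 = 1: r = r^2 * 14 mod 23 = 1^2 * 14 = 1*14 = 14
  bit 1 = 1: r = r^2 * 14 mod 23 = 14^2 * 14 = 12*14 = 7
  bit 2 = 0: r = r^2 mod 23 = 7^2 = 3
  -> s = B^a = 3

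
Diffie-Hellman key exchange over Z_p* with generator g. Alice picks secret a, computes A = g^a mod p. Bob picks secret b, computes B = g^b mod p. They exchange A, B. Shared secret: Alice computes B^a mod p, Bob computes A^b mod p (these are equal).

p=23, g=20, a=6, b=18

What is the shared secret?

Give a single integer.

A = 20^6 mod 23  (bits of 6 = 110)
  bit 0 = 1: r = r^2 * 20 mod 23 = 1^2 * 20 = 1*20 = 20
  bit 1 = 1: r = r^2 * 20 mod 23 = 20^2 * 20 = 9*20 = 19
  bit 2 = 0: r = r^2 mod 23 = 19^2 = 16
  -> A = 16
B = 20^18 mod 23  (bits of 18 = 10010)
  bit 0 = 1: r = r^2 * 20 mod 23 = 1^2 * 20 = 1*20 = 20
  bit 1 = 0: r = r^2 mod 23 = 20^2 = 9
  bit 2 = 0: r = r^2 mod 23 = 9^2 = 12
  bit 3 = 1: r = r^2 * 20 mod 23 = 12^2 * 20 = 6*20 = 5
  bit 4 = 0: r = r^2 mod 23 = 5^2 = 2
  -> B = 2
s = B^a = 2^6 mod 23  (bits of 6 = 110)
  bit 0 = 1: r = r^2 * 2 mod 23 = 1^2 * 2 = 1*2 = 2
  bit 1 = 1: r = r^2 * 2 mod 23 = 2^2 * 2 = 4*2 = 8
  bit 2 = 0: r = r^2 mod 23 = 8^2 = 18
  -> s = B^a = 18

Answer: 18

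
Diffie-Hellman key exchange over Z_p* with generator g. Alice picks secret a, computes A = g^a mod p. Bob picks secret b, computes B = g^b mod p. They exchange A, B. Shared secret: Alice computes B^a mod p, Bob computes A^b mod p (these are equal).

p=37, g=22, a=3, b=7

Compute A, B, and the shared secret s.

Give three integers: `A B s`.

A = 22^3 mod 37  (bits of 3 = 11)
  bit 0 = 1: r = r^2 * 22 mod 37 = 1^2 * 22 = 1*22 = 22
  bit 1 = 1: r = r^2 * 22 mod 37 = 22^2 * 22 = 3*22 = 29
  -> A = 29
B = 22^7 mod 37  (bits of 7 = 111)
  bit 0 = 1: r = r^2 * 22 mod 37 = 1^2 * 22 = 1*22 = 22
  bit 1 = 1: r = r^2 * 22 mod 37 = 22^2 * 22 = 3*22 = 29
  bit 2 = 1: r = r^2 * 22 mod 37 = 29^2 * 22 = 27*22 = 2
  -> B = 2
s = B^a = 2^3 mod 37  (bits of 3 = 11)
  bit 0 = 1: r = r^2 * 2 mod 37 = 1^2 * 2 = 1*2 = 2
  bit 1 = 1: r = r^2 * 2 mod 37 = 2^2 * 2 = 4*2 = 8
  -> s = B^a = 8

Answer: 29 2 8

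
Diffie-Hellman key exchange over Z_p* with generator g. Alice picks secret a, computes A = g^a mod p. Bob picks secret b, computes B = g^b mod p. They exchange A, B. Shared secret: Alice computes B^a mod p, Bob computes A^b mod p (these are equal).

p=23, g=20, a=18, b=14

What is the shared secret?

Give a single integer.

Answer: 8

Derivation:
A = 20^18 mod 23  (bits of 18 = 10010)
  bit 0 = 1: r = r^2 * 20 mod 23 = 1^2 * 20 = 1*20 = 20
  bit 1 = 0: r = r^2 mod 23 = 20^2 = 9
  bit 2 = 0: r = r^2 mod 23 = 9^2 = 12
  bit 3 = 1: r = r^2 * 20 mod 23 = 12^2 * 20 = 6*20 = 5
  bit 4 = 0: r = r^2 mod 23 = 5^2 = 2
  -> A = 2
B = 20^14 mod 23  (bits of 14 = 1110)
  bit 0 = 1: r = r^2 * 20 mod 23 = 1^2 * 20 = 1*20 = 20
  bit 1 = 1: r = r^2 * 20 mod 23 = 20^2 * 20 = 9*20 = 19
  bit 2 = 1: r = r^2 * 20 mod 23 = 19^2 * 20 = 16*20 = 21
  bit 3 = 0: r = r^2 mod 23 = 21^2 = 4
  -> B = 4
s = B^a = 4^18 mod 23  (bits of 18 = 10010)
  bit 0 = 1: r = r^2 * 4 mod 23 = 1^2 * 4 = 1*4 = 4
  bit 1 = 0: r = r^2 mod 23 = 4^2 = 16
  bit 2 = 0: r = r^2 mod 23 = 16^2 = 3
  bit 3 = 1: r = r^2 * 4 mod 23 = 3^2 * 4 = 9*4 = 13
  bit 4 = 0: r = r^2 mod 23 = 13^2 = 8
  -> s = B^a = 8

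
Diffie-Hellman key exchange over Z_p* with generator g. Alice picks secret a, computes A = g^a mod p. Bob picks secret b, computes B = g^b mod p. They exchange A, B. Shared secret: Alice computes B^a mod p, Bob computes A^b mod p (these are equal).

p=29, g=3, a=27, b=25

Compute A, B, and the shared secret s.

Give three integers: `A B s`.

A = 3^27 mod 29  (bits of 27 = 11011)
  bit 0 = 1: r = r^2 * 3 mod 29 = 1^2 * 3 = 1*3 = 3
  bit 1 = 1: r = r^2 * 3 mod 29 = 3^2 * 3 = 9*3 = 27
  bit 2 = 0: r = r^2 mod 29 = 27^2 = 4
  bit 3 = 1: r = r^2 * 3 mod 29 = 4^2 * 3 = 16*3 = 19
  bit 4 = 1: r = r^2 * 3 mod 29 = 19^2 * 3 = 13*3 = 10
  -> A = 10
B = 3^25 mod 29  (bits of 25 = 11001)
  bit 0 = 1: r = r^2 * 3 mod 29 = 1^2 * 3 = 1*3 = 3
  bit 1 = 1: r = r^2 * 3 mod 29 = 3^2 * 3 = 9*3 = 27
  bit 2 = 0: r = r^2 mod 29 = 27^2 = 4
  bit 3 = 0: r = r^2 mod 29 = 4^2 = 16
  bit 4 = 1: r = r^2 * 3 mod 29 = 16^2 * 3 = 24*3 = 14
  -> B = 14
s = B^a = 14^27 mod 29  (bits of 27 = 11011)
  bit 0 = 1: r = r^2 * 14 mod 29 = 1^2 * 14 = 1*14 = 14
  bit 1 = 1: r = r^2 * 14 mod 29 = 14^2 * 14 = 22*14 = 18
  bit 2 = 0: r = r^2 mod 29 = 18^2 = 5
  bit 3 = 1: r = r^2 * 14 mod 29 = 5^2 * 14 = 25*14 = 2
  bit 4 = 1: r = r^2 * 14 mod 29 = 2^2 * 14 = 4*14 = 27
  -> s = B^a = 27

Answer: 10 14 27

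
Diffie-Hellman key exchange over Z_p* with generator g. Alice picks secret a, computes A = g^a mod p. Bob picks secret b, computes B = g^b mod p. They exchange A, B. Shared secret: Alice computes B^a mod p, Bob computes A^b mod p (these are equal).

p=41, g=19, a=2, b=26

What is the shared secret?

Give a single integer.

A = 19^2 mod 41  (bits of 2 = 10)
  bit 0 = 1: r = r^2 * 19 mod 41 = 1^2 * 19 = 1*19 = 19
  bit 1 = 0: r = r^2 mod 41 = 19^2 = 33
  -> A = 33
B = 19^26 mod 41  (bits of 26 = 11010)
  bit 0 = 1: r = r^2 * 19 mod 41 = 1^2 * 19 = 1*19 = 19
  bit 1 = 1: r = r^2 * 19 mod 41 = 19^2 * 19 = 33*19 = 12
  bit 2 = 0: r = r^2 mod 41 = 12^2 = 21
  bit 3 = 1: r = r^2 * 19 mod 41 = 21^2 * 19 = 31*19 = 15
  bit 4 = 0: r = r^2 mod 41 = 15^2 = 20
  -> B = 20
s = B^a = 20^2 mod 41  (bits of 2 = 10)
  bit 0 = 1: r = r^2 * 20 mod 41 = 1^2 * 20 = 1*20 = 20
  bit 1 = 0: r = r^2 mod 41 = 20^2 = 31
  -> s = B^a = 31

Answer: 31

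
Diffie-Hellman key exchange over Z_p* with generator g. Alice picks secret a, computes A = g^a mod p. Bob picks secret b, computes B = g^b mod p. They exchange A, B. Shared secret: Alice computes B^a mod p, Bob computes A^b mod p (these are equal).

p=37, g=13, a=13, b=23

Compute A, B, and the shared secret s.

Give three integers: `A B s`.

A = 13^13 mod 37  (bits of 13 = 1101)
  bit 0 = 1: r = r^2 * 13 mod 37 = 1^2 * 13 = 1*13 = 13
  bit 1 = 1: r = r^2 * 13 mod 37 = 13^2 * 13 = 21*13 = 14
  bit 2 = 0: r = r^2 mod 37 = 14^2 = 11
  bit 3 = 1: r = r^2 * 13 mod 37 = 11^2 * 13 = 10*13 = 19
  -> A = 19
B = 13^23 mod 37  (bits of 23 = 10111)
  bit 0 = 1: r = r^2 * 13 mod 37 = 1^2 * 13 = 1*13 = 13
  bit 1 = 0: r = r^2 mod 37 = 13^2 = 21
  bit 2 = 1: r = r^2 * 13 mod 37 = 21^2 * 13 = 34*13 = 35
  bit 3 = 1: r = r^2 * 13 mod 37 = 35^2 * 13 = 4*13 = 15
  bit 4 = 1: r = r^2 * 13 mod 37 = 15^2 * 13 = 3*13 = 2
  -> B = 2
s = B^a = 2^13 mod 37  (bits of 13 = 1101)
  bit 0 = 1: r = r^2 * 2 mod 37 = 1^2 * 2 = 1*2 = 2
  bit 1 = 1: r = r^2 * 2 mod 37 = 2^2 * 2 = 4*2 = 8
  bit 2 = 0: r = r^2 mod 37 = 8^2 = 27
  bit 3 = 1: r = r^2 * 2 mod 37 = 27^2 * 2 = 26*2 = 15
  -> s = B^a = 15

Answer: 19 2 15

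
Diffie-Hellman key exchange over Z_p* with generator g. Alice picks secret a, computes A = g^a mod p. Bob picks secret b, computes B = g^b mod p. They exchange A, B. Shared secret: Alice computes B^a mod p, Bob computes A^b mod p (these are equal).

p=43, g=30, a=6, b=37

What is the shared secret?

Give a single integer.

A = 30^6 mod 43  (bits of 6 = 110)
  bit 0 = 1: r = r^2 * 30 mod 43 = 1^2 * 30 = 1*30 = 30
  bit 1 = 1: r = r^2 * 30 mod 43 = 30^2 * 30 = 40*30 = 39
  bit 2 = 0: r = r^2 mod 43 = 39^2 = 16
  -> A = 16
B = 30^37 mod 43  (bits of 37 = 100101)
  bit 0 = 1: r = r^2 * 30 mod 43 = 1^2 * 30 = 1*30 = 30
  bit 1 = 0: r = r^2 mod 43 = 30^2 = 40
  bit 2 = 0: r = r^2 mod 43 = 40^2 = 9
  bit 3 = 1: r = r^2 * 30 mod 43 = 9^2 * 30 = 38*30 = 22
  bit 4 = 0: r = r^2 mod 43 = 22^2 = 11
  bit 5 = 1: r = r^2 * 30 mod 43 = 11^2 * 30 = 35*30 = 18
  -> B = 18
s = B^a = 18^6 mod 43  (bits of 6 = 110)
  bit 0 = 1: r = r^2 * 18 mod 43 = 1^2 * 18 = 1*18 = 18
  bit 1 = 1: r = r^2 * 18 mod 43 = 18^2 * 18 = 23*18 = 27
  bit 2 = 0: r = r^2 mod 43 = 27^2 = 41
  -> s = B^a = 41

Answer: 41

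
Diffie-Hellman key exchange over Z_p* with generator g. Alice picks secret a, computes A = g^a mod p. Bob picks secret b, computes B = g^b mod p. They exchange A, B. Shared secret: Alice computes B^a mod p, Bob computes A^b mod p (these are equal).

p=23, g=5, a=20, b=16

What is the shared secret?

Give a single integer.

Answer: 18

Derivation:
A = 5^20 mod 23  (bits of 20 = 10100)
  bit 0 = 1: r = r^2 * 5 mod 23 = 1^2 * 5 = 1*5 = 5
  bit 1 = 0: r = r^2 mod 23 = 5^2 = 2
  bit 2 = 1: r = r^2 * 5 mod 23 = 2^2 * 5 = 4*5 = 20
  bit 3 = 0: r = r^2 mod 23 = 20^2 = 9
  bit 4 = 0: r = r^2 mod 23 = 9^2 = 12
  -> A = 12
B = 5^16 mod 23  (bits of 16 = 10000)
  bit 0 = 1: r = r^2 * 5 mod 23 = 1^2 * 5 = 1*5 = 5
  bit 1 = 0: r = r^2 mod 23 = 5^2 = 2
  bit 2 = 0: r = r^2 mod 23 = 2^2 = 4
  bit 3 = 0: r = r^2 mod 23 = 4^2 = 16
  bit 4 = 0: r = r^2 mod 23 = 16^2 = 3
  -> B = 3
s = B^a = 3^20 mod 23  (bits of 20 = 10100)
  bit 0 = 1: r = r^2 * 3 mod 23 = 1^2 * 3 = 1*3 = 3
  bit 1 = 0: r = r^2 mod 23 = 3^2 = 9
  bit 2 = 1: r = r^2 * 3 mod 23 = 9^2 * 3 = 12*3 = 13
  bit 3 = 0: r = r^2 mod 23 = 13^2 = 8
  bit 4 = 0: r = r^2 mod 23 = 8^2 = 18
  -> s = B^a = 18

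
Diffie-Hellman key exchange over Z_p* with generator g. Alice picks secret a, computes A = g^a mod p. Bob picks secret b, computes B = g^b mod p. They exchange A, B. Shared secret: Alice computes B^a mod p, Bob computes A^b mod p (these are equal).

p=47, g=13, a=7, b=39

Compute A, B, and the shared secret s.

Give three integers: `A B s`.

A = 13^7 mod 47  (bits of 7 = 111)
  bit 0 = 1: r = r^2 * 13 mod 47 = 1^2 * 13 = 1*13 = 13
  bit 1 = 1: r = r^2 * 13 mod 47 = 13^2 * 13 = 28*13 = 35
  bit 2 = 1: r = r^2 * 13 mod 47 = 35^2 * 13 = 3*13 = 39
  -> A = 39
B = 13^39 mod 47  (bits of 39 = 100111)
  bit 0 = 1: r = r^2 * 13 mod 47 = 1^2 * 13 = 1*13 = 13
  bit 1 = 0: r = r^2 mod 47 = 13^2 = 28
  bit 2 = 0: r = r^2 mod 47 = 28^2 = 32
  bit 3 = 1: r = r^2 * 13 mod 47 = 32^2 * 13 = 37*13 = 11
  bit 4 = 1: r = r^2 * 13 mod 47 = 11^2 * 13 = 27*13 = 22
  bit 5 = 1: r = r^2 * 13 mod 47 = 22^2 * 13 = 14*13 = 41
  -> B = 41
s = B^a = 41^7 mod 47  (bits of 7 = 111)
  bit 0 = 1: r = r^2 * 41 mod 47 = 1^2 * 41 = 1*41 = 41
  bit 1 = 1: r = r^2 * 41 mod 47 = 41^2 * 41 = 36*41 = 19
  bit 2 = 1: r = r^2 * 41 mod 47 = 19^2 * 41 = 32*41 = 43
  -> s = B^a = 43

Answer: 39 41 43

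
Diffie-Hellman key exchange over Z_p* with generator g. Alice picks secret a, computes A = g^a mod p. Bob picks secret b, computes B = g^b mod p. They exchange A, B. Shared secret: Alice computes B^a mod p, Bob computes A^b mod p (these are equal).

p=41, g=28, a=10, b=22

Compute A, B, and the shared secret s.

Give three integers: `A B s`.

A = 28^10 mod 41  (bits of 10 = 1010)
  bit 0 = 1: r = r^2 * 28 mod 41 = 1^2 * 28 = 1*28 = 28
  bit 1 = 0: r = r^2 mod 41 = 28^2 = 5
  bit 2 = 1: r = r^2 * 28 mod 41 = 5^2 * 28 = 25*28 = 3
  bit 3 = 0: r = r^2 mod 41 = 3^2 = 9
  -> A = 9
B = 28^22 mod 41  (bits of 22 = 10110)
  bit 0 = 1: r = r^2 * 28 mod 41 = 1^2 * 28 = 1*28 = 28
  bit 1 = 0: r = r^2 mod 41 = 28^2 = 5
  bit 2 = 1: r = r^2 * 28 mod 41 = 5^2 * 28 = 25*28 = 3
  bit 3 = 1: r = r^2 * 28 mod 41 = 3^2 * 28 = 9*28 = 6
  bit 4 = 0: r = r^2 mod 41 = 6^2 = 36
  -> B = 36
s = B^a = 36^10 mod 41  (bits of 10 = 1010)
  bit 0 = 1: r = r^2 * 36 mod 41 = 1^2 * 36 = 1*36 = 36
  bit 1 = 0: r = r^2 mod 41 = 36^2 = 25
  bit 2 = 1: r = r^2 * 36 mod 41 = 25^2 * 36 = 10*36 = 32
  bit 3 = 0: r = r^2 mod 41 = 32^2 = 40
  -> s = B^a = 40

Answer: 9 36 40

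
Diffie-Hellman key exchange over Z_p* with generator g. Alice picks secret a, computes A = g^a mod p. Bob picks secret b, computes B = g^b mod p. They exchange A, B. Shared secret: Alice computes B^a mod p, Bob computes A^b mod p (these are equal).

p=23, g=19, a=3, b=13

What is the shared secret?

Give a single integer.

A = 19^3 mod 23  (bits of 3 = 11)
  bit 0 = 1: r = r^2 * 19 mod 23 = 1^2 * 19 = 1*19 = 19
  bit 1 = 1: r = r^2 * 19 mod 23 = 19^2 * 19 = 16*19 = 5
  -> A = 5
B = 19^13 mod 23  (bits of 13 = 1101)
  bit 0 = 1: r = r^2 * 19 mod 23 = 1^2 * 19 = 1*19 = 19
  bit 1 = 1: r = r^2 * 19 mod 23 = 19^2 * 19 = 16*19 = 5
  bit 2 = 0: r = r^2 mod 23 = 5^2 = 2
  bit 3 = 1: r = r^2 * 19 mod 23 = 2^2 * 19 = 4*19 = 7
  -> B = 7
s = B^a = 7^3 mod 23  (bits of 3 = 11)
  bit 0 = 1: r = r^2 * 7 mod 23 = 1^2 * 7 = 1*7 = 7
  bit 1 = 1: r = r^2 * 7 mod 23 = 7^2 * 7 = 3*7 = 21
  -> s = B^a = 21

Answer: 21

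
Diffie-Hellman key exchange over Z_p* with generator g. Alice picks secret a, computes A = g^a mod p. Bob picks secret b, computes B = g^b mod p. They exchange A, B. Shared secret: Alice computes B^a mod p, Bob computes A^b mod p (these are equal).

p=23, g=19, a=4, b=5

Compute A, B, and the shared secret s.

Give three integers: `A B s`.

Answer: 3 11 13

Derivation:
A = 19^4 mod 23  (bits of 4 = 100)
  bit 0 = 1: r = r^2 * 19 mod 23 = 1^2 * 19 = 1*19 = 19
  bit 1 = 0: r = r^2 mod 23 = 19^2 = 16
  bit 2 = 0: r = r^2 mod 23 = 16^2 = 3
  -> A = 3
B = 19^5 mod 23  (bits of 5 = 101)
  bit 0 = 1: r = r^2 * 19 mod 23 = 1^2 * 19 = 1*19 = 19
  bit 1 = 0: r = r^2 mod 23 = 19^2 = 16
  bit 2 = 1: r = r^2 * 19 mod 23 = 16^2 * 19 = 3*19 = 11
  -> B = 11
s = B^a = 11^4 mod 23  (bits of 4 = 100)
  bit 0 = 1: r = r^2 * 11 mod 23 = 1^2 * 11 = 1*11 = 11
  bit 1 = 0: r = r^2 mod 23 = 11^2 = 6
  bit 2 = 0: r = r^2 mod 23 = 6^2 = 13
  -> s = B^a = 13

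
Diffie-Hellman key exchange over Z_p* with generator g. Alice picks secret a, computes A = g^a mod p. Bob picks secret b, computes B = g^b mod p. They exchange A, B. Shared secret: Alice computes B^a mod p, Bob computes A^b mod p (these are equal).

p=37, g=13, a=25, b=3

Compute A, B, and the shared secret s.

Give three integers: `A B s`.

Answer: 5 14 14

Derivation:
A = 13^25 mod 37  (bits of 25 = 11001)
  bit 0 = 1: r = r^2 * 13 mod 37 = 1^2 * 13 = 1*13 = 13
  bit 1 = 1: r = r^2 * 13 mod 37 = 13^2 * 13 = 21*13 = 14
  bit 2 = 0: r = r^2 mod 37 = 14^2 = 11
  bit 3 = 0: r = r^2 mod 37 = 11^2 = 10
  bit 4 = 1: r = r^2 * 13 mod 37 = 10^2 * 13 = 26*13 = 5
  -> A = 5
B = 13^3 mod 37  (bits of 3 = 11)
  bit 0 = 1: r = r^2 * 13 mod 37 = 1^2 * 13 = 1*13 = 13
  bit 1 = 1: r = r^2 * 13 mod 37 = 13^2 * 13 = 21*13 = 14
  -> B = 14
s = B^a = 14^25 mod 37  (bits of 25 = 11001)
  bit 0 = 1: r = r^2 * 14 mod 37 = 1^2 * 14 = 1*14 = 14
  bit 1 = 1: r = r^2 * 14 mod 37 = 14^2 * 14 = 11*14 = 6
  bit 2 = 0: r = r^2 mod 37 = 6^2 = 36
  bit 3 = 0: r = r^2 mod 37 = 36^2 = 1
  bit 4 = 1: r = r^2 * 14 mod 37 = 1^2 * 14 = 1*14 = 14
  -> s = B^a = 14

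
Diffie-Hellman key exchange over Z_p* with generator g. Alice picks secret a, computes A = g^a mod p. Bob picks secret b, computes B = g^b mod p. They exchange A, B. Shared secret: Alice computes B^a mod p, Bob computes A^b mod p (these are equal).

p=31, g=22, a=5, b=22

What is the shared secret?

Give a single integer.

Answer: 25

Derivation:
A = 22^5 mod 31  (bits of 5 = 101)
  bit 0 = 1: r = r^2 * 22 mod 31 = 1^2 * 22 = 1*22 = 22
  bit 1 = 0: r = r^2 mod 31 = 22^2 = 19
  bit 2 = 1: r = r^2 * 22 mod 31 = 19^2 * 22 = 20*22 = 6
  -> A = 6
B = 22^22 mod 31  (bits of 22 = 10110)
  bit 0 = 1: r = r^2 * 22 mod 31 = 1^2 * 22 = 1*22 = 22
  bit 1 = 0: r = r^2 mod 31 = 22^2 = 19
  bit 2 = 1: r = r^2 * 22 mod 31 = 19^2 * 22 = 20*22 = 6
  bit 3 = 1: r = r^2 * 22 mod 31 = 6^2 * 22 = 5*22 = 17
  bit 4 = 0: r = r^2 mod 31 = 17^2 = 10
  -> B = 10
s = B^a = 10^5 mod 31  (bits of 5 = 101)
  bit 0 = 1: r = r^2 * 10 mod 31 = 1^2 * 10 = 1*10 = 10
  bit 1 = 0: r = r^2 mod 31 = 10^2 = 7
  bit 2 = 1: r = r^2 * 10 mod 31 = 7^2 * 10 = 18*10 = 25
  -> s = B^a = 25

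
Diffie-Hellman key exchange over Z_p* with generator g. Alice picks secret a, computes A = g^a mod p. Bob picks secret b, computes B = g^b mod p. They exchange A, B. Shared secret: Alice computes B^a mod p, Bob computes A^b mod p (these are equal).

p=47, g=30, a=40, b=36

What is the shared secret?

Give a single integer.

A = 30^40 mod 47  (bits of 40 = 101000)
  bit 0 = 1: r = r^2 * 30 mod 47 = 1^2 * 30 = 1*30 = 30
  bit 1 = 0: r = r^2 mod 47 = 30^2 = 7
  bit 2 = 1: r = r^2 * 30 mod 47 = 7^2 * 30 = 2*30 = 13
  bit 3 = 0: r = r^2 mod 47 = 13^2 = 28
  bit 4 = 0: r = r^2 mod 47 = 28^2 = 32
  bit 5 = 0: r = r^2 mod 47 = 32^2 = 37
  -> A = 37
B = 30^36 mod 47  (bits of 36 = 100100)
  bit 0 = 1: r = r^2 * 30 mod 47 = 1^2 * 30 = 1*30 = 30
  bit 1 = 0: r = r^2 mod 47 = 30^2 = 7
  bit 2 = 0: r = r^2 mod 47 = 7^2 = 2
  bit 3 = 1: r = r^2 * 30 mod 47 = 2^2 * 30 = 4*30 = 26
  bit 4 = 0: r = r^2 mod 47 = 26^2 = 18
  bit 5 = 0: r = r^2 mod 47 = 18^2 = 42
  -> B = 42
s = B^a = 42^40 mod 47  (bits of 40 = 101000)
  bit 0 = 1: r = r^2 * 42 mod 47 = 1^2 * 42 = 1*42 = 42
  bit 1 = 0: r = r^2 mod 47 = 42^2 = 25
  bit 2 = 1: r = r^2 * 42 mod 47 = 25^2 * 42 = 14*42 = 24
  bit 3 = 0: r = r^2 mod 47 = 24^2 = 12
  bit 4 = 0: r = r^2 mod 47 = 12^2 = 3
  bit 5 = 0: r = r^2 mod 47 = 3^2 = 9
  -> s = B^a = 9

Answer: 9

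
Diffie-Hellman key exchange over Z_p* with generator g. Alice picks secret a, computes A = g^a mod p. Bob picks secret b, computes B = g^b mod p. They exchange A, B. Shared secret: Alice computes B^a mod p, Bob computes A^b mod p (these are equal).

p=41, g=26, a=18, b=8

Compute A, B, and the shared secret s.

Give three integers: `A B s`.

Answer: 2 18 10

Derivation:
A = 26^18 mod 41  (bits of 18 = 10010)
  bit 0 = 1: r = r^2 * 26 mod 41 = 1^2 * 26 = 1*26 = 26
  bit 1 = 0: r = r^2 mod 41 = 26^2 = 20
  bit 2 = 0: r = r^2 mod 41 = 20^2 = 31
  bit 3 = 1: r = r^2 * 26 mod 41 = 31^2 * 26 = 18*26 = 17
  bit 4 = 0: r = r^2 mod 41 = 17^2 = 2
  -> A = 2
B = 26^8 mod 41  (bits of 8 = 1000)
  bit 0 = 1: r = r^2 * 26 mod 41 = 1^2 * 26 = 1*26 = 26
  bit 1 = 0: r = r^2 mod 41 = 26^2 = 20
  bit 2 = 0: r = r^2 mod 41 = 20^2 = 31
  bit 3 = 0: r = r^2 mod 41 = 31^2 = 18
  -> B = 18
s = B^a = 18^18 mod 41  (bits of 18 = 10010)
  bit 0 = 1: r = r^2 * 18 mod 41 = 1^2 * 18 = 1*18 = 18
  bit 1 = 0: r = r^2 mod 41 = 18^2 = 37
  bit 2 = 0: r = r^2 mod 41 = 37^2 = 16
  bit 3 = 1: r = r^2 * 18 mod 41 = 16^2 * 18 = 10*18 = 16
  bit 4 = 0: r = r^2 mod 41 = 16^2 = 10
  -> s = B^a = 10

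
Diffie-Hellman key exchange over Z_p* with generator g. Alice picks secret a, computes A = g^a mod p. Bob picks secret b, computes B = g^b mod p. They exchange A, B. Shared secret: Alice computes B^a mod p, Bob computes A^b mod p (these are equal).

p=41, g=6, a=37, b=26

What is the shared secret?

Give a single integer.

Answer: 36

Derivation:
A = 6^37 mod 41  (bits of 37 = 100101)
  bit 0 = 1: r = r^2 * 6 mod 41 = 1^2 * 6 = 1*6 = 6
  bit 1 = 0: r = r^2 mod 41 = 6^2 = 36
  bit 2 = 0: r = r^2 mod 41 = 36^2 = 25
  bit 3 = 1: r = r^2 * 6 mod 41 = 25^2 * 6 = 10*6 = 19
  bit 4 = 0: r = r^2 mod 41 = 19^2 = 33
  bit 5 = 1: r = r^2 * 6 mod 41 = 33^2 * 6 = 23*6 = 15
  -> A = 15
B = 6^26 mod 41  (bits of 26 = 11010)
  bit 0 = 1: r = r^2 * 6 mod 41 = 1^2 * 6 = 1*6 = 6
  bit 1 = 1: r = r^2 * 6 mod 41 = 6^2 * 6 = 36*6 = 11
  bit 2 = 0: r = r^2 mod 41 = 11^2 = 39
  bit 3 = 1: r = r^2 * 6 mod 41 = 39^2 * 6 = 4*6 = 24
  bit 4 = 0: r = r^2 mod 41 = 24^2 = 2
  -> B = 2
s = B^a = 2^37 mod 41  (bits of 37 = 100101)
  bit 0 = 1: r = r^2 * 2 mod 41 = 1^2 * 2 = 1*2 = 2
  bit 1 = 0: r = r^2 mod 41 = 2^2 = 4
  bit 2 = 0: r = r^2 mod 41 = 4^2 = 16
  bit 3 = 1: r = r^2 * 2 mod 41 = 16^2 * 2 = 10*2 = 20
  bit 4 = 0: r = r^2 mod 41 = 20^2 = 31
  bit 5 = 1: r = r^2 * 2 mod 41 = 31^2 * 2 = 18*2 = 36
  -> s = B^a = 36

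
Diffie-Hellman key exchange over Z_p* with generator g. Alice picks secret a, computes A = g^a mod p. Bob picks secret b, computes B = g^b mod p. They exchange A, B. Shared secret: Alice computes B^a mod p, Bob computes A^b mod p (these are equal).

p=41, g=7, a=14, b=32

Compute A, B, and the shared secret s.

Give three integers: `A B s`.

Answer: 2 10 37

Derivation:
A = 7^14 mod 41  (bits of 14 = 1110)
  bit 0 = 1: r = r^2 * 7 mod 41 = 1^2 * 7 = 1*7 = 7
  bit 1 = 1: r = r^2 * 7 mod 41 = 7^2 * 7 = 8*7 = 15
  bit 2 = 1: r = r^2 * 7 mod 41 = 15^2 * 7 = 20*7 = 17
  bit 3 = 0: r = r^2 mod 41 = 17^2 = 2
  -> A = 2
B = 7^32 mod 41  (bits of 32 = 100000)
  bit 0 = 1: r = r^2 * 7 mod 41 = 1^2 * 7 = 1*7 = 7
  bit 1 = 0: r = r^2 mod 41 = 7^2 = 8
  bit 2 = 0: r = r^2 mod 41 = 8^2 = 23
  bit 3 = 0: r = r^2 mod 41 = 23^2 = 37
  bit 4 = 0: r = r^2 mod 41 = 37^2 = 16
  bit 5 = 0: r = r^2 mod 41 = 16^2 = 10
  -> B = 10
s = B^a = 10^14 mod 41  (bits of 14 = 1110)
  bit 0 = 1: r = r^2 * 10 mod 41 = 1^2 * 10 = 1*10 = 10
  bit 1 = 1: r = r^2 * 10 mod 41 = 10^2 * 10 = 18*10 = 16
  bit 2 = 1: r = r^2 * 10 mod 41 = 16^2 * 10 = 10*10 = 18
  bit 3 = 0: r = r^2 mod 41 = 18^2 = 37
  -> s = B^a = 37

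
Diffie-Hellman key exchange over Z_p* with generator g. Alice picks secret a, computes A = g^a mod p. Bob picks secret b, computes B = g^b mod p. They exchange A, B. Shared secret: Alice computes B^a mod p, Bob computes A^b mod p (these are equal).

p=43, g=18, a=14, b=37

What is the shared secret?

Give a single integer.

Answer: 6

Derivation:
A = 18^14 mod 43  (bits of 14 = 1110)
  bit 0 = 1: r = r^2 * 18 mod 43 = 1^2 * 18 = 1*18 = 18
  bit 1 = 1: r = r^2 * 18 mod 43 = 18^2 * 18 = 23*18 = 27
  bit 2 = 1: r = r^2 * 18 mod 43 = 27^2 * 18 = 41*18 = 7
  bit 3 = 0: r = r^2 mod 43 = 7^2 = 6
  -> A = 6
B = 18^37 mod 43  (bits of 37 = 100101)
  bit 0 = 1: r = r^2 * 18 mod 43 = 1^2 * 18 = 1*18 = 18
  bit 1 = 0: r = r^2 mod 43 = 18^2 = 23
  bit 2 = 0: r = r^2 mod 43 = 23^2 = 13
  bit 3 = 1: r = r^2 * 18 mod 43 = 13^2 * 18 = 40*18 = 32
  bit 4 = 0: r = r^2 mod 43 = 32^2 = 35
  bit 5 = 1: r = r^2 * 18 mod 43 = 35^2 * 18 = 21*18 = 34
  -> B = 34
s = B^a = 34^14 mod 43  (bits of 14 = 1110)
  bit 0 = 1: r = r^2 * 34 mod 43 = 1^2 * 34 = 1*34 = 34
  bit 1 = 1: r = r^2 * 34 mod 43 = 34^2 * 34 = 38*34 = 2
  bit 2 = 1: r = r^2 * 34 mod 43 = 2^2 * 34 = 4*34 = 7
  bit 3 = 0: r = r^2 mod 43 = 7^2 = 6
  -> s = B^a = 6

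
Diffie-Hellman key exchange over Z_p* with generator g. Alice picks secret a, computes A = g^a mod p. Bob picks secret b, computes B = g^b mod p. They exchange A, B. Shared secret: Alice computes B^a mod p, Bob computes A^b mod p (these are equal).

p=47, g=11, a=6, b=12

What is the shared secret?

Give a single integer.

A = 11^6 mod 47  (bits of 6 = 110)
  bit 0 = 1: r = r^2 * 11 mod 47 = 1^2 * 11 = 1*11 = 11
  bit 1 = 1: r = r^2 * 11 mod 47 = 11^2 * 11 = 27*11 = 15
  bit 2 = 0: r = r^2 mod 47 = 15^2 = 37
  -> A = 37
B = 11^12 mod 47  (bits of 12 = 1100)
  bit 0 = 1: r = r^2 * 11 mod 47 = 1^2 * 11 = 1*11 = 11
  bit 1 = 1: r = r^2 * 11 mod 47 = 11^2 * 11 = 27*11 = 15
  bit 2 = 0: r = r^2 mod 47 = 15^2 = 37
  bit 3 = 0: r = r^2 mod 47 = 37^2 = 6
  -> B = 6
s = B^a = 6^6 mod 47  (bits of 6 = 110)
  bit 0 = 1: r = r^2 * 6 mod 47 = 1^2 * 6 = 1*6 = 6
  bit 1 = 1: r = r^2 * 6 mod 47 = 6^2 * 6 = 36*6 = 28
  bit 2 = 0: r = r^2 mod 47 = 28^2 = 32
  -> s = B^a = 32

Answer: 32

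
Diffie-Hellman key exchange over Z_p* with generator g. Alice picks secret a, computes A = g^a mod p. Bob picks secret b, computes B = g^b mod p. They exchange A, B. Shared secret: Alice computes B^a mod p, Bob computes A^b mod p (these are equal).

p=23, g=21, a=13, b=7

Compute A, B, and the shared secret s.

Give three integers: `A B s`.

A = 21^13 mod 23  (bits of 13 = 1101)
  bit 0 = 1: r = r^2 * 21 mod 23 = 1^2 * 21 = 1*21 = 21
  bit 1 = 1: r = r^2 * 21 mod 23 = 21^2 * 21 = 4*21 = 15
  bit 2 = 0: r = r^2 mod 23 = 15^2 = 18
  bit 3 = 1: r = r^2 * 21 mod 23 = 18^2 * 21 = 2*21 = 19
  -> A = 19
B = 21^7 mod 23  (bits of 7 = 111)
  bit 0 = 1: r = r^2 * 21 mod 23 = 1^2 * 21 = 1*21 = 21
  bit 1 = 1: r = r^2 * 21 mod 23 = 21^2 * 21 = 4*21 = 15
  bit 2 = 1: r = r^2 * 21 mod 23 = 15^2 * 21 = 18*21 = 10
  -> B = 10
s = B^a = 10^13 mod 23  (bits of 13 = 1101)
  bit 0 = 1: r = r^2 * 10 mod 23 = 1^2 * 10 = 1*10 = 10
  bit 1 = 1: r = r^2 * 10 mod 23 = 10^2 * 10 = 8*10 = 11
  bit 2 = 0: r = r^2 mod 23 = 11^2 = 6
  bit 3 = 1: r = r^2 * 10 mod 23 = 6^2 * 10 = 13*10 = 15
  -> s = B^a = 15

Answer: 19 10 15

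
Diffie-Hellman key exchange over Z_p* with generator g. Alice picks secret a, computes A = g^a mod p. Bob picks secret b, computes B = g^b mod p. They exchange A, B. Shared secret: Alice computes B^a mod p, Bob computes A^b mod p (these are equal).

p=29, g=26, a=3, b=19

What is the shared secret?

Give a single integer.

Answer: 26

Derivation:
A = 26^3 mod 29  (bits of 3 = 11)
  bit 0 = 1: r = r^2 * 26 mod 29 = 1^2 * 26 = 1*26 = 26
  bit 1 = 1: r = r^2 * 26 mod 29 = 26^2 * 26 = 9*26 = 2
  -> A = 2
B = 26^19 mod 29  (bits of 19 = 10011)
  bit 0 = 1: r = r^2 * 26 mod 29 = 1^2 * 26 = 1*26 = 26
  bit 1 = 0: r = r^2 mod 29 = 26^2 = 9
  bit 2 = 0: r = r^2 mod 29 = 9^2 = 23
  bit 3 = 1: r = r^2 * 26 mod 29 = 23^2 * 26 = 7*26 = 8
  bit 4 = 1: r = r^2 * 26 mod 29 = 8^2 * 26 = 6*26 = 11
  -> B = 11
s = B^a = 11^3 mod 29  (bits of 3 = 11)
  bit 0 = 1: r = r^2 * 11 mod 29 = 1^2 * 11 = 1*11 = 11
  bit 1 = 1: r = r^2 * 11 mod 29 = 11^2 * 11 = 5*11 = 26
  -> s = B^a = 26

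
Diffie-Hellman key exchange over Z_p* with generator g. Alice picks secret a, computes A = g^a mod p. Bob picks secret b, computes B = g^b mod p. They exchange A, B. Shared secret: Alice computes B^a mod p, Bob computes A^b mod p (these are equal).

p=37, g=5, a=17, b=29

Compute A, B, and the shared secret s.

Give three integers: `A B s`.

Answer: 22 35 19

Derivation:
A = 5^17 mod 37  (bits of 17 = 10001)
  bit 0 = 1: r = r^2 * 5 mod 37 = 1^2 * 5 = 1*5 = 5
  bit 1 = 0: r = r^2 mod 37 = 5^2 = 25
  bit 2 = 0: r = r^2 mod 37 = 25^2 = 33
  bit 3 = 0: r = r^2 mod 37 = 33^2 = 16
  bit 4 = 1: r = r^2 * 5 mod 37 = 16^2 * 5 = 34*5 = 22
  -> A = 22
B = 5^29 mod 37  (bits of 29 = 11101)
  bit 0 = 1: r = r^2 * 5 mod 37 = 1^2 * 5 = 1*5 = 5
  bit 1 = 1: r = r^2 * 5 mod 37 = 5^2 * 5 = 25*5 = 14
  bit 2 = 1: r = r^2 * 5 mod 37 = 14^2 * 5 = 11*5 = 18
  bit 3 = 0: r = r^2 mod 37 = 18^2 = 28
  bit 4 = 1: r = r^2 * 5 mod 37 = 28^2 * 5 = 7*5 = 35
  -> B = 35
s = B^a = 35^17 mod 37  (bits of 17 = 10001)
  bit 0 = 1: r = r^2 * 35 mod 37 = 1^2 * 35 = 1*35 = 35
  bit 1 = 0: r = r^2 mod 37 = 35^2 = 4
  bit 2 = 0: r = r^2 mod 37 = 4^2 = 16
  bit 3 = 0: r = r^2 mod 37 = 16^2 = 34
  bit 4 = 1: r = r^2 * 35 mod 37 = 34^2 * 35 = 9*35 = 19
  -> s = B^a = 19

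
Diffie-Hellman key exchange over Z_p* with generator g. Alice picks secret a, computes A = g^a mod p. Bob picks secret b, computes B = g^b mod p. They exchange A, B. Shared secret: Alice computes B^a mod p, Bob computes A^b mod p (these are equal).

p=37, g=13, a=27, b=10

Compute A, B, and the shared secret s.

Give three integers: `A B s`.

Answer: 31 4 36

Derivation:
A = 13^27 mod 37  (bits of 27 = 11011)
  bit 0 = 1: r = r^2 * 13 mod 37 = 1^2 * 13 = 1*13 = 13
  bit 1 = 1: r = r^2 * 13 mod 37 = 13^2 * 13 = 21*13 = 14
  bit 2 = 0: r = r^2 mod 37 = 14^2 = 11
  bit 3 = 1: r = r^2 * 13 mod 37 = 11^2 * 13 = 10*13 = 19
  bit 4 = 1: r = r^2 * 13 mod 37 = 19^2 * 13 = 28*13 = 31
  -> A = 31
B = 13^10 mod 37  (bits of 10 = 1010)
  bit 0 = 1: r = r^2 * 13 mod 37 = 1^2 * 13 = 1*13 = 13
  bit 1 = 0: r = r^2 mod 37 = 13^2 = 21
  bit 2 = 1: r = r^2 * 13 mod 37 = 21^2 * 13 = 34*13 = 35
  bit 3 = 0: r = r^2 mod 37 = 35^2 = 4
  -> B = 4
s = B^a = 4^27 mod 37  (bits of 27 = 11011)
  bit 0 = 1: r = r^2 * 4 mod 37 = 1^2 * 4 = 1*4 = 4
  bit 1 = 1: r = r^2 * 4 mod 37 = 4^2 * 4 = 16*4 = 27
  bit 2 = 0: r = r^2 mod 37 = 27^2 = 26
  bit 3 = 1: r = r^2 * 4 mod 37 = 26^2 * 4 = 10*4 = 3
  bit 4 = 1: r = r^2 * 4 mod 37 = 3^2 * 4 = 9*4 = 36
  -> s = B^a = 36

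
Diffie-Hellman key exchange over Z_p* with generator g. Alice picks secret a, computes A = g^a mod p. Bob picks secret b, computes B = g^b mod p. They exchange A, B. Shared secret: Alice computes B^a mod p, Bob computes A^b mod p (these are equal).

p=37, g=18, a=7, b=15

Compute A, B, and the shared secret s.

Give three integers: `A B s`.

Answer: 13 8 29

Derivation:
A = 18^7 mod 37  (bits of 7 = 111)
  bit 0 = 1: r = r^2 * 18 mod 37 = 1^2 * 18 = 1*18 = 18
  bit 1 = 1: r = r^2 * 18 mod 37 = 18^2 * 18 = 28*18 = 23
  bit 2 = 1: r = r^2 * 18 mod 37 = 23^2 * 18 = 11*18 = 13
  -> A = 13
B = 18^15 mod 37  (bits of 15 = 1111)
  bit 0 = 1: r = r^2 * 18 mod 37 = 1^2 * 18 = 1*18 = 18
  bit 1 = 1: r = r^2 * 18 mod 37 = 18^2 * 18 = 28*18 = 23
  bit 2 = 1: r = r^2 * 18 mod 37 = 23^2 * 18 = 11*18 = 13
  bit 3 = 1: r = r^2 * 18 mod 37 = 13^2 * 18 = 21*18 = 8
  -> B = 8
s = B^a = 8^7 mod 37  (bits of 7 = 111)
  bit 0 = 1: r = r^2 * 8 mod 37 = 1^2 * 8 = 1*8 = 8
  bit 1 = 1: r = r^2 * 8 mod 37 = 8^2 * 8 = 27*8 = 31
  bit 2 = 1: r = r^2 * 8 mod 37 = 31^2 * 8 = 36*8 = 29
  -> s = B^a = 29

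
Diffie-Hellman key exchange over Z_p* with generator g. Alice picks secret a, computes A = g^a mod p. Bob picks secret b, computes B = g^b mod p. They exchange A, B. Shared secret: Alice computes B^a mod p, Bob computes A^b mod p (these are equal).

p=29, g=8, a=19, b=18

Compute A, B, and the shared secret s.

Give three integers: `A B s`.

Answer: 2 22 13

Derivation:
A = 8^19 mod 29  (bits of 19 = 10011)
  bit 0 = 1: r = r^2 * 8 mod 29 = 1^2 * 8 = 1*8 = 8
  bit 1 = 0: r = r^2 mod 29 = 8^2 = 6
  bit 2 = 0: r = r^2 mod 29 = 6^2 = 7
  bit 3 = 1: r = r^2 * 8 mod 29 = 7^2 * 8 = 20*8 = 15
  bit 4 = 1: r = r^2 * 8 mod 29 = 15^2 * 8 = 22*8 = 2
  -> A = 2
B = 8^18 mod 29  (bits of 18 = 10010)
  bit 0 = 1: r = r^2 * 8 mod 29 = 1^2 * 8 = 1*8 = 8
  bit 1 = 0: r = r^2 mod 29 = 8^2 = 6
  bit 2 = 0: r = r^2 mod 29 = 6^2 = 7
  bit 3 = 1: r = r^2 * 8 mod 29 = 7^2 * 8 = 20*8 = 15
  bit 4 = 0: r = r^2 mod 29 = 15^2 = 22
  -> B = 22
s = B^a = 22^19 mod 29  (bits of 19 = 10011)
  bit 0 = 1: r = r^2 * 22 mod 29 = 1^2 * 22 = 1*22 = 22
  bit 1 = 0: r = r^2 mod 29 = 22^2 = 20
  bit 2 = 0: r = r^2 mod 29 = 20^2 = 23
  bit 3 = 1: r = r^2 * 22 mod 29 = 23^2 * 22 = 7*22 = 9
  bit 4 = 1: r = r^2 * 22 mod 29 = 9^2 * 22 = 23*22 = 13
  -> s = B^a = 13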